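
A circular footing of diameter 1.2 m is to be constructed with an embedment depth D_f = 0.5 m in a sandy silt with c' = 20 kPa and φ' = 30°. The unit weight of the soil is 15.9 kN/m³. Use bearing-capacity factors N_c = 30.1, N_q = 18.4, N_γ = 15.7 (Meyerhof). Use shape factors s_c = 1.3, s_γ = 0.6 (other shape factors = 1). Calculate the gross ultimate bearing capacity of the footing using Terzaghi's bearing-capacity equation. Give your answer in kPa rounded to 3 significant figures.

q_ult ≈ 1020 kPa

q = γ·D_f = 15.9 × 0.5 = 7.95 kPa.
c·N_c·s_c = 20 × 30.1 × 1.3 = 782.6 kPa
q·N_q = 7.95 × 18.4 = 146.28 kPa
0.5·γ·B·N_γ·s_γ = 0.5 × 15.9 × 1.2 × 15.7 × 0.6 = 89.867 kPa
q_ult = 782.6 + 146.28 + 89.867 = 1018.7 kPa.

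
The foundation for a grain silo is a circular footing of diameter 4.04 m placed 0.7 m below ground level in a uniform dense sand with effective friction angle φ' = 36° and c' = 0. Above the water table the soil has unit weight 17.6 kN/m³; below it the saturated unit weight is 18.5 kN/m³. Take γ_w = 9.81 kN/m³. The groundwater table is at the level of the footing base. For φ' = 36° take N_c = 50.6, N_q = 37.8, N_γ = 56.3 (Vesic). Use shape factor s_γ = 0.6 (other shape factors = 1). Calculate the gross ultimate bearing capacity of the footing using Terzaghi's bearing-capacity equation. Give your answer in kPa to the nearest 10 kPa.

q_ult ≈ 1060 kPa

Overburden at base level: q = 17.6 × 0.7 = 12.32 kPa.
Below the base the soil is submerged, so the ½γBN_γ term uses γ' = 18.5 − 9.81 = 8.69 kN/m³.
Surcharge term q·N_q = 12.32 × 37.8 = 465.7 kPa; self-weight term 0.5·γ·B·N_γ·s_γ = 0.5 × 8.69 × 4.04 × 56.3 × 0.6 = 592.97 kPa.
q_ult = 465.7 + 592.97 = 1058.7 kPa.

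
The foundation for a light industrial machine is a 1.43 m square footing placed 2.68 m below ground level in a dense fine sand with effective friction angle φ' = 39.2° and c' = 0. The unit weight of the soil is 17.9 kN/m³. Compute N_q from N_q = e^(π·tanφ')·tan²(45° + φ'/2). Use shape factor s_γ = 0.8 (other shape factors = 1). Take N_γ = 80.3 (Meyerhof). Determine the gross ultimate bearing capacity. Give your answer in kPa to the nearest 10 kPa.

q_ult ≈ 3580 kPa

tan39.2° = 0.8156, so N_q = e^(π×0.8156)·tan²(64.6°) = 12.965 × 4.435 = 57.5.
Overburden at base level: q = 17.9 × 2.68 = 47.972 kPa.
Surcharge term q·N_q = 47.972 × 57.501 = 2758.4 kPa; self-weight term 0.5·γ·B·N_γ·s_γ = 0.5 × 17.9 × 1.43 × 80.3 × 0.8 = 822.18 kPa.
q_ult = 2758.4 + 822.18 = 3580.6 kPa.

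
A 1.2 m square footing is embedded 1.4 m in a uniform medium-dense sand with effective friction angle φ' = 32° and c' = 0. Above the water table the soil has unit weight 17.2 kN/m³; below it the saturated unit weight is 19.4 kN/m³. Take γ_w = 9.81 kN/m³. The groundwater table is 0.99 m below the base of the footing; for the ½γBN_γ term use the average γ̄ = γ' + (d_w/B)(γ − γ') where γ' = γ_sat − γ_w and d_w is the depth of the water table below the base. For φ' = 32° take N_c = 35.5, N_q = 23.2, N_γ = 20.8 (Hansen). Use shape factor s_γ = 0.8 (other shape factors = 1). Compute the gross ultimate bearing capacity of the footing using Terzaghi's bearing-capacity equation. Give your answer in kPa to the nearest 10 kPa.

q = γ·D_f = 17.2 × 1.4 = 24.08 kPa.
γ' = 9.59 kN/m³; averaging over the depth B below the base, γ̄ = γ' + (d_w/B)(γ − γ') = 15.868 kN/m³.
q·N_q = 24.08 × 23.2 = 558.66 kPa
0.5·γ·B·N_γ·s_γ = 0.5 × 15.868 × 1.2 × 20.8 × 0.8 = 158.43 kPa
q_ult = 558.66 + 158.43 = 717.08 kPa.

q_ult ≈ 720 kPa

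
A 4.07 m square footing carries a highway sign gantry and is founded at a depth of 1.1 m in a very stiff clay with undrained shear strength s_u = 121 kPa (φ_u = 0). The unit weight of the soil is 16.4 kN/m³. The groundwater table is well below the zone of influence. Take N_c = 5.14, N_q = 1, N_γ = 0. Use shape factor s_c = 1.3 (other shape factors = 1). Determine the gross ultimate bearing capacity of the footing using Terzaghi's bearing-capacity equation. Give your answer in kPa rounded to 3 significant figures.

q_ult ≈ 827 kPa

Effective surcharge at the founding depth q = γ·D_f = 16.4 × 1.1 = 18.04 kPa.
q_ult = c·N_c·s_c + q·N_q
     = 121 × 5.14 × 1.3 + 18.04 × 1
     = 808.52 + 18.04 = 826.56 kPa.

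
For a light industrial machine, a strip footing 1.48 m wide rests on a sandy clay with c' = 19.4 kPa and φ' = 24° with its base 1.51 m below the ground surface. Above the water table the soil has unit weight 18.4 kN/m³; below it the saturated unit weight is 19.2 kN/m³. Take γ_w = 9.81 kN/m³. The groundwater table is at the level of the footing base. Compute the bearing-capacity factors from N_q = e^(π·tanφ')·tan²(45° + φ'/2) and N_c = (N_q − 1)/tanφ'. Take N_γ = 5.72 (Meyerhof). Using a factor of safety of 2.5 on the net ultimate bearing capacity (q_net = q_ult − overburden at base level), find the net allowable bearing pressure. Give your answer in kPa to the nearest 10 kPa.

q_all(net) ≈ 260 kPa

N_q = e^(π·tan24°)·tan²(57°) = 9.6; N_c = (N_q − 1)/tanφ' = 19.32.
Effective surcharge at the founding depth q = γ·D_f = 18.4 × 1.51 = 27.784 kPa.
The water table coincides with the base, so in the self-weight term γ → γ' = 9.39 kN/m³.
q_ult = c·N_c + q·N_q + 0.5·γ·B·N_γ
     = 19.4 × 19.324 + 27.784 × 9.6034 + 0.5 × 9.39 × 1.48 × 5.72
     = 374.88 + 266.82 + 39.746 = 681.44 kPa.
q_net = 681.44 − 27.784 = 653.66 kPa.
q_all(net) = 653.66 / 2.5 = 261.46 kPa.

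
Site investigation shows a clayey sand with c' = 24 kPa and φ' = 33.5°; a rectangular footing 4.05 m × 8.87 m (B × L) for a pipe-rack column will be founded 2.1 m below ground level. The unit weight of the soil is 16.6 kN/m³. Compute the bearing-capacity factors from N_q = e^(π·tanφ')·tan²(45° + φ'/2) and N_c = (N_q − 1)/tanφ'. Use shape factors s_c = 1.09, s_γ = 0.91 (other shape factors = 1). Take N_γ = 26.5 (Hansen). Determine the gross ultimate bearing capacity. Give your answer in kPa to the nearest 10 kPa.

q_ult ≈ 2830 kPa

tan33.5° = 0.6619, so N_q = e^(π×0.6619)·tan²(61.75°) = 7.999 × 3.464 = 27.71.
N_c = (27.71 − 1)/tan33.5° = 40.35.
Overburden at base level: q = 16.6 × 2.1 = 34.86 kPa.
Cohesion term c·N_c·s_c = 24 × 40.351 × 1.09 = 1055.6 kPa; surcharge term q·N_q = 34.86 × 27.707 = 965.88 kPa; self-weight term 0.5·γ·B·N_γ·s_γ = 0.5 × 16.6 × 4.05 × 26.5 × 0.91 = 810.63 kPa.
q_ult = 1055.6 + 965.88 + 810.63 = 2832.1 kPa.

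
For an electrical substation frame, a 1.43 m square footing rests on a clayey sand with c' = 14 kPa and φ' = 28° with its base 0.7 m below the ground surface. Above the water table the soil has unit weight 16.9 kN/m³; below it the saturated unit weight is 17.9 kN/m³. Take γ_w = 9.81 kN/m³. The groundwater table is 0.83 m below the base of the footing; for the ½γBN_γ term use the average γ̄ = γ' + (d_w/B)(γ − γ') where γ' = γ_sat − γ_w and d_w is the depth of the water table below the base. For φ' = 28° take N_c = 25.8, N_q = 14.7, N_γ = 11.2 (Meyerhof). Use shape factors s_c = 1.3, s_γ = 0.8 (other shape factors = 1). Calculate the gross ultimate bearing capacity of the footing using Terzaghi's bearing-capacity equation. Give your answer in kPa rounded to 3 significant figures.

q_ult ≈ 728 kPa

q = γ·D_f = 16.9 × 0.7 = 11.83 kPa.
γ' = 8.09 kN/m³; averaging over the depth B below the base, γ̄ = γ' + (d_w/B)(γ − γ') = 13.203 kN/m³.
c·N_c·s_c = 14 × 25.8 × 1.3 = 469.56 kPa
q·N_q = 11.83 × 14.7 = 173.9 kPa
0.5·γ·B·N_γ·s_γ = 0.5 × 13.203 × 1.43 × 11.2 × 0.8 = 84.587 kPa
q_ult = 469.56 + 173.9 + 84.587 = 728.05 kPa.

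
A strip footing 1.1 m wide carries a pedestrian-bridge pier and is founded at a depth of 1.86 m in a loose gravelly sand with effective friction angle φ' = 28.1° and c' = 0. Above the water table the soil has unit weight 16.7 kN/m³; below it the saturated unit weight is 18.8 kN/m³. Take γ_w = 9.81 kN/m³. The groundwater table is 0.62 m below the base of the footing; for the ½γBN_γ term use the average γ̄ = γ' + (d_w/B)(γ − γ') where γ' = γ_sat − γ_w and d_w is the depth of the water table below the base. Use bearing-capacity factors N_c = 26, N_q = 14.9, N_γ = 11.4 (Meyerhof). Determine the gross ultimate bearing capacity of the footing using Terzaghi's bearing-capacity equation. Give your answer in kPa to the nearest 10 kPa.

q = γ·D_f = 16.7 × 1.86 = 31.062 kPa.
γ' = 8.99 kN/m³; averaging over the depth B below the base, γ̄ = γ' + (d_w/B)(γ − γ') = 13.336 kN/m³.
q·N_q = 31.062 × 14.9 = 462.82 kPa
0.5·γ·B·N_γ = 0.5 × 13.336 × 1.1 × 11.4 = 83.614 kPa
q_ult = 462.82 + 83.614 = 546.44 kPa.

q_ult ≈ 550 kPa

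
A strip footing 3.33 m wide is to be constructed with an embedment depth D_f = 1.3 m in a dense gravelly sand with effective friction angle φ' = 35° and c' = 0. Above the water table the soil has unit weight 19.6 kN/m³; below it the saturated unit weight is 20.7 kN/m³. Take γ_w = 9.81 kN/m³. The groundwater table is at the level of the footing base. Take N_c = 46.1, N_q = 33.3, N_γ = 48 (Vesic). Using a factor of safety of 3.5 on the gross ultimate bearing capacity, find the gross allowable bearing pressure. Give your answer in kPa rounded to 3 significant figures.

q_all ≈ 491 kPa

Effective surcharge at the founding depth q = γ·D_f = 19.6 × 1.3 = 25.48 kPa.
The water table coincides with the base, so in the self-weight term γ → γ' = 10.89 kN/m³.
q_ult = q·N_q + 0.5·γ·B·N_γ
     = 25.48 × 33.3 + 0.5 × 10.89 × 3.33 × 48
     = 848.48 + 870.33 = 1718.8 kPa.
q_all = 1718.8 / 3.5 = 491.09 kPa.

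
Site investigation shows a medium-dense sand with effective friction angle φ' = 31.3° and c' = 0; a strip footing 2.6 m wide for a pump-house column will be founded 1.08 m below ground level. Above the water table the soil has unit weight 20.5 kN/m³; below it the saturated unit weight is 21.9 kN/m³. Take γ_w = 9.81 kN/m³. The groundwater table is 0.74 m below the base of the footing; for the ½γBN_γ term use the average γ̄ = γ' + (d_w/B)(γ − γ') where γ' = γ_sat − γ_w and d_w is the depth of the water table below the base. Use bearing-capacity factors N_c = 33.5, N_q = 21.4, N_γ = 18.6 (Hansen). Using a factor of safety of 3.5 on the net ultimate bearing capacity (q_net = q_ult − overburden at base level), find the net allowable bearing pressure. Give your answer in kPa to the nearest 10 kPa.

q_all(net) ≈ 230 kPa

Effective surcharge at the founding depth q = γ·D_f = 20.5 × 1.08 = 22.14 kPa.
With d_w = 0.74 m < B, γ̄ = 12.09 + (0.74/2.6) × (20.5 − 12.09) = 14.484 kN/m³.
q_ult = q·N_q + 0.5·γ·B·N_γ
     = 22.14 × 21.4 + 0.5 × 14.484 × 2.6 × 18.6
     = 473.8 + 350.21 = 824.01 kPa.
q_net = 824.01 − 22.14 = 801.87 kPa.
q_all(net) = 801.87 / 3.5 = 229.11 kPa.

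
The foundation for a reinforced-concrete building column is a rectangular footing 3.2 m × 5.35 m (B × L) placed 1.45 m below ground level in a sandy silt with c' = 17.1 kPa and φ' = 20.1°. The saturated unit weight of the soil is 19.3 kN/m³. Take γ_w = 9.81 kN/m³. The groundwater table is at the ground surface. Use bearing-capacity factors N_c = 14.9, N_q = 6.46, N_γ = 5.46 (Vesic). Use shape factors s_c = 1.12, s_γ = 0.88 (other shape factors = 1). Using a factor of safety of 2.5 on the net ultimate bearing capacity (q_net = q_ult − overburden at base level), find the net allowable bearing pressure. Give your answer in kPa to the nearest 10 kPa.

q_all(net) ≈ 170 kPa

With the water table at the surface the whole profile is submerged: γ' = 19.3 − 9.81 = 9.49 kN/m³, so q = γ'·D_f = 13.761 kPa; the same γ' applies in the ½γBN_γ term.
q_ult = c·N_c·s_c + q·N_q + 0.5·γ·B·N_γ·s_γ
     = 17.1 × 14.9 × 1.12 + 13.761 × 6.46 + 0.5 × 9.49 × 3.2 × 5.46 × 0.88
     = 285.36 + 88.893 + 72.956 = 447.21 kPa.
q_net = 447.21 − 13.761 = 433.45 kPa.
q_all(net) = 433.45 / 2.5 = 173.38 kPa.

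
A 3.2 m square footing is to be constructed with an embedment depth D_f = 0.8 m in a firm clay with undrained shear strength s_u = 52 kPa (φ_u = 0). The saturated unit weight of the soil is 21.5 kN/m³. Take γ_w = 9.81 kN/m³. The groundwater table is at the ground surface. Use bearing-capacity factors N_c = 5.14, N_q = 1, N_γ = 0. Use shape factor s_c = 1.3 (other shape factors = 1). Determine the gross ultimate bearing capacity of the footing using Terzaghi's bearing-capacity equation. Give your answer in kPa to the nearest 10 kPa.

q_ult ≈ 360 kPa

Water table at ground surface, so effective unit weight γ' = 21.5 − 9.81 = 11.69 kN/m³ is used throughout; overburden q = 11.69 × 0.8 = 9.352 kPa.
Cohesion term c·N_c·s_c = 52 × 5.14 × 1.3 = 347.46 kPa; surcharge term q·N_q = 9.352 × 1 = 9.352 kPa.
q_ult = 347.46 + 9.352 = 356.82 kPa.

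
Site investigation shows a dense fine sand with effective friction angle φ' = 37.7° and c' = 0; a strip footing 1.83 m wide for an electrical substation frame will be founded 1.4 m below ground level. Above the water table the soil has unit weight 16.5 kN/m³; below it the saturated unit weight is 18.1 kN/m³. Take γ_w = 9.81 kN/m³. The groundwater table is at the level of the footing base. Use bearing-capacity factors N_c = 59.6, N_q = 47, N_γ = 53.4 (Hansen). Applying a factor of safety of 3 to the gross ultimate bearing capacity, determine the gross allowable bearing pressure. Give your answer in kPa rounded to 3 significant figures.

Effective surcharge at the founding depth q = γ·D_f = 16.5 × 1.4 = 23.1 kPa.
The water table coincides with the base, so in the self-weight term γ → γ' = 8.29 kN/m³.
q_ult = q·N_q + 0.5·γ·B·N_γ
     = 23.1 × 47 + 0.5 × 8.29 × 1.83 × 53.4
     = 1085.7 + 405.06 = 1490.8 kPa.
q_all = q_ult / FS = 1490.8 / 3 = 496.92 kPa.

q_all ≈ 497 kPa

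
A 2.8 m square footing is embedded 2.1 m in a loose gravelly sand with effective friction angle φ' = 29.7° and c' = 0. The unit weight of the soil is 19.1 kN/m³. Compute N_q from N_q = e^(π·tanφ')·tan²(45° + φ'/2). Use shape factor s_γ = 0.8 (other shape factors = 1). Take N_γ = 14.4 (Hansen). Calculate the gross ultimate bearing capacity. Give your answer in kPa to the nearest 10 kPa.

q_ult ≈ 1020 kPa

tan29.7° = 0.5704, so N_q = e^(π×0.5704)·tan²(59.85°) = 6.001 × 2.964 = 17.79.
Effective surcharge at the founding depth q = γ·D_f = 19.1 × 2.1 = 40.11 kPa.
q_ult = q·N_q + 0.5·γ·B·N_γ·s_γ
     = 40.11 × 17.787 + 0.5 × 19.1 × 2.8 × 14.4 × 0.8
     = 713.44 + 308.04 = 1021.5 kPa.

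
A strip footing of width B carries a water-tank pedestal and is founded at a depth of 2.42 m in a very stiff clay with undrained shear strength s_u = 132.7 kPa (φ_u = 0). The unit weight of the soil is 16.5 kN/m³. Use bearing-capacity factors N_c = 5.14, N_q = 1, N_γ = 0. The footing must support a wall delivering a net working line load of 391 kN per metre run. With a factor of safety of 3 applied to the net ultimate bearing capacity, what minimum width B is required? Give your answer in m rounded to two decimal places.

Overburden at base level: q = 16.5 × 2.42 = 39.93 kPa.
Cohesion term c·N_c = 132.7 × 5.14 = 682.08 kPa; surcharge term q·N_q = 39.93 × 1 = 39.93 kPa.
q_ult = 682.08 + 39.93 = 722.01 kPa.
For φ = 0 the ½γBN_γ term vanishes, so q_ult is independent of B. q_net = 722.01 − 39.93 = 682.08 kPa; q_all(net) = 682.08/3 = 227.36 kPa.
Required width B = w / q_all(net) = 391 / 227.36 = 1.72 m.

B = 1.72 m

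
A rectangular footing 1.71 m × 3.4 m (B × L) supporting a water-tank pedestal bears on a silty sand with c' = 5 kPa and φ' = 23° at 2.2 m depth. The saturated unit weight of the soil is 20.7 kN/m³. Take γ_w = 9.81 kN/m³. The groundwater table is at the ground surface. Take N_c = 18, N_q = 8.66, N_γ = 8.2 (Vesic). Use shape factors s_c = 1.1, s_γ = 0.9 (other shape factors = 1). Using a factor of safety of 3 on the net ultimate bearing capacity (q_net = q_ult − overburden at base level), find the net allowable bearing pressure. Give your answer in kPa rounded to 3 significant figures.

q_all(net) ≈ 117 kPa

γ' = 20.7 − 9.81 = 10.89 kN/m³ (submerged throughout). q = 10.89 × 2.2 = 23.958 kPa; the same γ' applies in the ½γBN_γ term.
c·N_c·s_c = 5 × 18 × 1.1 = 99 kPa
q·N_q = 23.958 × 8.66 = 207.48 kPa
0.5·γ·B·N_γ·s_γ = 0.5 × 10.89 × 1.71 × 8.2 × 0.9 = 68.715 kPa
q_ult = 99 + 207.48 + 68.715 = 375.19 kPa.
q_net = 375.19 − 23.958 = 351.23 kPa.
q_all(net) = 351.23 / 3 = 117.08 kPa.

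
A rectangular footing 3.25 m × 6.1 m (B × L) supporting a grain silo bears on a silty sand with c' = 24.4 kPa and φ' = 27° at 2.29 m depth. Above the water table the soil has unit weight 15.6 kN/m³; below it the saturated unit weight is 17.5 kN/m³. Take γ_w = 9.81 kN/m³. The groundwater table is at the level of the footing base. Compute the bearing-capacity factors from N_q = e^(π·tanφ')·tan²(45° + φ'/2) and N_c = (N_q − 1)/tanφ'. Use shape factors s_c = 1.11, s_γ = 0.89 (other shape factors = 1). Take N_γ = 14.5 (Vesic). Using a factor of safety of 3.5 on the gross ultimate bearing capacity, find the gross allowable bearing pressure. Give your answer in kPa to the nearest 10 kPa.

N_q = e^(π·tan27°)·tan²(58.5°) = 13.2; N_c = (N_q − 1)/tanφ' = 23.94.
q = γ·D_f = 15.6 × 2.29 = 35.724 kPa.
For the ½γBN_γ term take γ' = 17.5 − 9.81 = 7.69 kN/m³ (soil below base is submerged).
c·N_c·s_c = 24.4 × 23.942 × 1.11 = 648.45 kPa
q·N_q = 35.724 × 13.199 = 471.53 kPa
0.5·γ·B·N_γ·s_γ = 0.5 × 7.69 × 3.25 × 14.5 × 0.89 = 161.26 kPa
q_ult = 648.45 + 471.53 + 161.26 = 1281.2 kPa.
q_all = 1281.2 / 3.5 = 366.07 kPa.

q_all ≈ 370 kPa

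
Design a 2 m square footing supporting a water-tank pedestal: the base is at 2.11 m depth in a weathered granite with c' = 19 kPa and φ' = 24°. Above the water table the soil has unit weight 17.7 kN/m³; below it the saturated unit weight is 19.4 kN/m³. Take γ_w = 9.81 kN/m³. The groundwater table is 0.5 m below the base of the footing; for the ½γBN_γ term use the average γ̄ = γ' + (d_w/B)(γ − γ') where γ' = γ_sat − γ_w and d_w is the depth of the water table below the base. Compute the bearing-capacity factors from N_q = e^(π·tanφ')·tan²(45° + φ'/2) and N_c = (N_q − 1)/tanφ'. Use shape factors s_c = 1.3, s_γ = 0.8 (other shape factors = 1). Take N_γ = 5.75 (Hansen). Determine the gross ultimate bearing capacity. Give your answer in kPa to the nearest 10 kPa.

tan24° = 0.4452, so N_q = e^(π×0.4452)·tan²(57°) = 4.05 × 2.371 = 9.6.
N_c = (9.6 − 1)/tan24° = 19.32.
q = γ·D_f = 17.7 × 2.11 = 37.347 kPa.
γ' = 9.59 kN/m³; averaging over the depth B below the base, γ̄ = γ' + (d_w/B)(γ − γ') = 11.617 kN/m³.
c·N_c·s_c = 19 × 19.324 × 1.3 = 477.29 kPa
q·N_q = 37.347 × 9.6034 = 358.66 kPa
0.5·γ·B·N_γ·s_γ = 0.5 × 11.617 × 2 × 5.75 × 0.8 = 53.44 kPa
q_ult = 477.29 + 358.66 + 53.44 = 889.39 kPa.

q_ult ≈ 890 kPa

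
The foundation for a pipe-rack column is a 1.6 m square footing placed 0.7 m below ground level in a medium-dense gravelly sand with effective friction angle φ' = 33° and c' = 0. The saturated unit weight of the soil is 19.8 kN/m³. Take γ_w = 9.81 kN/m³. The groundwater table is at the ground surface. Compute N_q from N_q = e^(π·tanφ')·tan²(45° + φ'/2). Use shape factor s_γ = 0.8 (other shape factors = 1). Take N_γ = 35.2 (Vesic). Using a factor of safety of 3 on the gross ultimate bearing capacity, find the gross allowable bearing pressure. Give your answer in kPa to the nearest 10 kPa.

q_all ≈ 140 kPa

N_q = e^(π·tan33°)·tan²(61.5°) = 26.09.
Water table at ground surface, so effective unit weight γ' = 19.8 − 9.81 = 9.99 kN/m³ is used throughout; overburden q = 9.99 × 0.7 = 6.993 kPa; the same γ' applies in the ½γBN_γ term.
Surcharge term q·N_q = 6.993 × 26.092 = 182.46 kPa; self-weight term 0.5·γ·B·N_γ·s_γ = 0.5 × 9.99 × 1.6 × 35.2 × 0.8 = 225.05 kPa.
q_ult = 182.46 + 225.05 = 407.52 kPa.
q_all = 407.52 / 3 = 135.84 kPa.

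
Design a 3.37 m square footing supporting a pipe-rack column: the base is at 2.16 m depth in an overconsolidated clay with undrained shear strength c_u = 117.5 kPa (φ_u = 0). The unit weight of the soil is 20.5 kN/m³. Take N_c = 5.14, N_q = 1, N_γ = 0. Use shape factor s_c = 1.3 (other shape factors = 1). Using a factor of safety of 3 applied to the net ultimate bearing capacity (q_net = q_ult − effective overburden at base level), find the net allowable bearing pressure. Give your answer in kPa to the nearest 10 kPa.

Effective surcharge at the founding depth q = γ·D_f = 20.5 × 2.16 = 44.28 kPa.
q_ult = c·N_c·s_c + q·N_q
     = 117.5 × 5.14 × 1.3 + 44.28 × 1
     = 785.13 + 44.28 = 829.41 kPa.
Net ultimate: q_net = 829.41 − 44.28 = 785.13 kPa.
q_all(net) = 785.13 / 3 = 261.71 kPa.

q_all(net) ≈ 260 kPa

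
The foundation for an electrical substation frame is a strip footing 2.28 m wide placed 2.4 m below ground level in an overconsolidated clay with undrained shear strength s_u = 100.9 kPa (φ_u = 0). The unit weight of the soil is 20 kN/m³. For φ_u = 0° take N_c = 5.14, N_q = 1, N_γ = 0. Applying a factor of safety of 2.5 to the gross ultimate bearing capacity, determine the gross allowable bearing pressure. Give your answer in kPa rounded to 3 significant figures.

q_all ≈ 227 kPa

q = γ·D_f = 20 × 2.4 = 48 kPa.
c·N_c = 100.9 × 5.14 = 518.63 kPa
q·N_q = 48 × 1 = 48 kPa
q_ult = 518.63 + 48 = 566.63 kPa.
q_all = q_ult / FS = 566.63 / 2.5 = 226.65 kPa.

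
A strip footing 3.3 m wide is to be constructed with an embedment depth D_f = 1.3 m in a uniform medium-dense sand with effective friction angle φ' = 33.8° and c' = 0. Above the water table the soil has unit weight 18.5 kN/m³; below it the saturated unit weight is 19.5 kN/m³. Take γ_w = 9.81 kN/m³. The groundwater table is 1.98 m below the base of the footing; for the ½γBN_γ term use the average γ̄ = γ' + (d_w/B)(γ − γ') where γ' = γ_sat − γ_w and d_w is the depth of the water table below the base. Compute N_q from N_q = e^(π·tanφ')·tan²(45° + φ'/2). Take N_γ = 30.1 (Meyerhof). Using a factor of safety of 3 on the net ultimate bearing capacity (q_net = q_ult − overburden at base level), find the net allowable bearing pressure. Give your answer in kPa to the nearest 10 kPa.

q_all(net) ≈ 470 kPa

N_q = e^(π·tan33.8°)·tan²(61.9°) = 28.73.
Overburden at base level: q = 18.5 × 1.3 = 24.05 kPa.
The water table is 1.98 m below the base (< B = 3.3 m), so the ½γBN_γ term uses γ̄ = γ' + (d_w/B)(γ − γ') = 9.69 + (1.98/3.3)(18.5 − 9.69) = 14.976 kN/m³.
Surcharge term q·N_q = 24.05 × 28.732 = 691.01 kPa; self-weight term 0.5·γ·B·N_γ = 0.5 × 14.976 × 3.3 × 30.1 = 743.78 kPa.
q_ult = 691.01 + 743.78 = 1434.8 kPa.
q_net = 1434.8 − 24.05 = 1410.7 kPa.
q_all(net) = 1410.7 / 3 = 470.25 kPa.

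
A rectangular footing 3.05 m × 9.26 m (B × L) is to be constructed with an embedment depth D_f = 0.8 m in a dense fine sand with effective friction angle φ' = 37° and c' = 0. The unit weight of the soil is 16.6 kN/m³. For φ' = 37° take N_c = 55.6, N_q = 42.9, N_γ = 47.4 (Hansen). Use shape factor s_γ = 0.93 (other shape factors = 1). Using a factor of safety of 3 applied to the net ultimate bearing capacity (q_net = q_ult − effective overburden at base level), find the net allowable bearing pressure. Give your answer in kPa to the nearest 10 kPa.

q_all(net) ≈ 560 kPa

Effective surcharge at the founding depth q = γ·D_f = 16.6 × 0.8 = 13.28 kPa.
q_ult = q·N_q + 0.5·γ·B·N_γ·s_γ
     = 13.28 × 42.9 + 0.5 × 16.6 × 3.05 × 47.4 × 0.93
     = 569.71 + 1115.9 = 1685.6 kPa.
Net ultimate: q_net = 1685.6 − 13.28 = 1672.4 kPa.
q_all(net) = 1672.4 / 3 = 557.46 kPa.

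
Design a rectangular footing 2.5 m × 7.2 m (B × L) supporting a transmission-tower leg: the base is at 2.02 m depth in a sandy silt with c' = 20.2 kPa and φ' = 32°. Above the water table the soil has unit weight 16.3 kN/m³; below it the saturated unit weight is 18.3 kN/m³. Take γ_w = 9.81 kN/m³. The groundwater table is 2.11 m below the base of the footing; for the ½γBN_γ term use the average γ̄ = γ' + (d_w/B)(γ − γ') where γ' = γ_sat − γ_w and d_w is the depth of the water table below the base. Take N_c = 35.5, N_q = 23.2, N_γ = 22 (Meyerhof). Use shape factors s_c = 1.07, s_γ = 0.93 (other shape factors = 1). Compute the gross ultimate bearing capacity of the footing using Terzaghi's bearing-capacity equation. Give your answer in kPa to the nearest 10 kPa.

q_ult ≈ 1920 kPa

q = γ·D_f = 16.3 × 2.02 = 32.926 kPa.
γ' = 8.49 kN/m³; averaging over the depth B below the base, γ̄ = γ' + (d_w/B)(γ − γ') = 15.082 kN/m³.
c·N_c·s_c = 20.2 × 35.5 × 1.07 = 767.3 kPa
q·N_q = 32.926 × 23.2 = 763.88 kPa
0.5·γ·B·N_γ·s_γ = 0.5 × 15.082 × 2.5 × 22 × 0.93 = 385.71 kPa
q_ult = 767.3 + 763.88 + 385.71 = 1916.9 kPa.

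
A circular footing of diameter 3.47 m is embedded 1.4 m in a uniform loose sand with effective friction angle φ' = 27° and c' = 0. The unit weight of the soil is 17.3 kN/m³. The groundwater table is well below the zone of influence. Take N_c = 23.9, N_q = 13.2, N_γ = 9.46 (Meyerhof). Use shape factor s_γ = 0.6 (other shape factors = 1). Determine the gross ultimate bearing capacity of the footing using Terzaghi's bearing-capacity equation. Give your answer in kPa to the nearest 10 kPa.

q_ult ≈ 490 kPa

Effective surcharge at the founding depth q = γ·D_f = 17.3 × 1.4 = 24.22 kPa.
q_ult = q·N_q + 0.5·γ·B·N_γ·s_γ
     = 24.22 × 13.2 + 0.5 × 17.3 × 3.47 × 9.46 × 0.6
     = 319.7 + 170.37 = 490.07 kPa.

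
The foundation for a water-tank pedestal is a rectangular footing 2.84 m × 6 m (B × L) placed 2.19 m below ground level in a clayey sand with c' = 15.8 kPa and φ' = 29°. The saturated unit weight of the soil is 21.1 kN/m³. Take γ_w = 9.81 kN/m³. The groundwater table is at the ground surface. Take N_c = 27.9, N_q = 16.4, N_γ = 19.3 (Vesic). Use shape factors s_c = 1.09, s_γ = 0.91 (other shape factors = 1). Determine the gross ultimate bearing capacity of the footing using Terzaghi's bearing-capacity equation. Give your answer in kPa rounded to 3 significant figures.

q_ult ≈ 1170 kPa

With the water table at the surface the whole profile is submerged: γ' = 21.1 − 9.81 = 11.29 kN/m³, so q = γ'·D_f = 24.725 kPa; the same γ' applies in the ½γBN_γ term.
q_ult = c·N_c·s_c + q·N_q + 0.5·γ·B·N_γ·s_γ
     = 15.8 × 27.9 × 1.09 + 24.725 × 16.4 + 0.5 × 11.29 × 2.84 × 19.3 × 0.91
     = 480.49 + 405.49 + 281.57 = 1167.6 kPa.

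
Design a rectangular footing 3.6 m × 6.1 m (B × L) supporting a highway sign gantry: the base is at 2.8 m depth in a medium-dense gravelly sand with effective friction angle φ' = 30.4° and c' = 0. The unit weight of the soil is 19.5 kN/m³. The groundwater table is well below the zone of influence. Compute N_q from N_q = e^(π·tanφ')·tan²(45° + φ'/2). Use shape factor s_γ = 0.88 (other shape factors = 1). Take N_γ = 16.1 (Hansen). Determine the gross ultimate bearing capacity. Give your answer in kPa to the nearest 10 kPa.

q_ult ≈ 1550 kPa

tan30.4° = 0.5867, so N_q = e^(π×0.5867)·tan²(60.2°) = 6.316 × 3.049 = 19.26.
q = γ·D_f = 19.5 × 2.8 = 54.6 kPa.
q·N_q = 54.6 × 19.258 = 1051.5 kPa
0.5·γ·B·N_γ·s_γ = 0.5 × 19.5 × 3.6 × 16.1 × 0.88 = 497.3 kPa
q_ult = 1051.5 + 497.3 = 1548.8 kPa.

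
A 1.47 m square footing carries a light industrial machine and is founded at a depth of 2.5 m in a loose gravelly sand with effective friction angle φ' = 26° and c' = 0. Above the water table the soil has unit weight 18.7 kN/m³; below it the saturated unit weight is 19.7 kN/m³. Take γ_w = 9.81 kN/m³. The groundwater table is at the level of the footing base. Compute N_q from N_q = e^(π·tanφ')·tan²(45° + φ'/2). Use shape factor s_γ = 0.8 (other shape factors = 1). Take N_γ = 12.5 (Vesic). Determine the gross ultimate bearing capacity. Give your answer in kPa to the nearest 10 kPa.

q_ult ≈ 630 kPa

tan26° = 0.4877, so N_q = e^(π×0.4877)·tan²(58°) = 4.629 × 2.561 = 11.85.
q = γ·D_f = 18.7 × 2.5 = 46.75 kPa.
For the ½γBN_γ term take γ' = 19.7 − 9.81 = 9.89 kN/m³ (soil below base is submerged).
q·N_q = 46.75 × 11.854 = 554.18 kPa
0.5·γ·B·N_γ·s_γ = 0.5 × 9.89 × 1.47 × 12.5 × 0.8 = 72.691 kPa
q_ult = 554.18 + 72.691 = 626.88 kPa.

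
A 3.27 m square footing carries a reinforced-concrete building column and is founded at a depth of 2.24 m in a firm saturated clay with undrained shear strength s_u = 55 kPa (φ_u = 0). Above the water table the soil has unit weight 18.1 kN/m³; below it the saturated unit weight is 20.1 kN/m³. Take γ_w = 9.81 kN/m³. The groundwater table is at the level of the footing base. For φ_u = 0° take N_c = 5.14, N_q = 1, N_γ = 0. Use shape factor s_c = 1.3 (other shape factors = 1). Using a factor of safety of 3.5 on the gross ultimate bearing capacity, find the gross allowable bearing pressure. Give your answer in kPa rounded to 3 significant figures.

q_all ≈ 117 kPa

Overburden at base level: q = 18.1 × 2.24 = 40.544 kPa.
Cohesion term c·N_c·s_c = 55 × 5.14 × 1.3 = 367.51 kPa; surcharge term q·N_q = 40.544 × 1 = 40.544 kPa.
q_ult = 367.51 + 40.544 = 408.05 kPa.
q_all = 408.05 / 3.5 = 116.59 kPa.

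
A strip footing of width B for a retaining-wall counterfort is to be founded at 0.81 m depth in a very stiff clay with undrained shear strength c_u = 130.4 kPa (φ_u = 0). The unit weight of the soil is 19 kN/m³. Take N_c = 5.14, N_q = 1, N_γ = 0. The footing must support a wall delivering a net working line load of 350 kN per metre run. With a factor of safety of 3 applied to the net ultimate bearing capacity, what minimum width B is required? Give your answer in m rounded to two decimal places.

B = 1.57 m

Overburden at base level: q = 19 × 0.81 = 15.39 kPa.
Cohesion term c·N_c = 130.4 × 5.14 = 670.26 kPa; surcharge term q·N_q = 15.39 × 1 = 15.39 kPa.
q_ult = 670.26 + 15.39 = 685.65 kPa.
For φ = 0 the ½γBN_γ term vanishes, so q_ult is independent of B. q_net = 685.65 − 15.39 = 670.26 kPa; q_all(net) = 670.26/3 = 223.42 kPa.
Required width B = w / q_all(net) = 350 / 223.42 = 1.567 m.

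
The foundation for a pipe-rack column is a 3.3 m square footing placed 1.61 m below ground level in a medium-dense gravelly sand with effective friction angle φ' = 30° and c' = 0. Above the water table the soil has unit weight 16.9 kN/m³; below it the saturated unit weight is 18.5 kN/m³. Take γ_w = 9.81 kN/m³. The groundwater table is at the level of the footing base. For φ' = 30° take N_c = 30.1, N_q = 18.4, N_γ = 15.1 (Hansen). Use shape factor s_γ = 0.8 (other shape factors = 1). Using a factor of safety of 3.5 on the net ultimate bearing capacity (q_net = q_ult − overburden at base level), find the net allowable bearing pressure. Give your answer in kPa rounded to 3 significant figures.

q = γ·D_f = 16.9 × 1.61 = 27.209 kPa.
For the ½γBN_γ term take γ' = 18.5 − 9.81 = 8.69 kN/m³ (soil below base is submerged).
q·N_q = 27.209 × 18.4 = 500.65 kPa
0.5·γ·B·N_γ·s_γ = 0.5 × 8.69 × 3.3 × 15.1 × 0.8 = 173.21 kPa
q_ult = 500.65 + 173.21 = 673.85 kPa.
q_net = 673.85 − 27.209 = 646.65 kPa.
q_all(net) = 646.65 / 3.5 = 184.76 kPa.

q_all(net) ≈ 185 kPa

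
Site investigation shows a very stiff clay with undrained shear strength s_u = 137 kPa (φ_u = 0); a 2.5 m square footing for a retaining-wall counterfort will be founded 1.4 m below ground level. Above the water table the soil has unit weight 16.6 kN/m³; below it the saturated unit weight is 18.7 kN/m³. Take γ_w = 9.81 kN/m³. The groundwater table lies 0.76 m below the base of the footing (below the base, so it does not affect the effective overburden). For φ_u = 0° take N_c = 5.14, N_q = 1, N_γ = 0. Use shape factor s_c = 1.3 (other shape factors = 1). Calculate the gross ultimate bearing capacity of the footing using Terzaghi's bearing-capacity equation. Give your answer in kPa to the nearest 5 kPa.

q_ult ≈ 940 kPa

q = γ·D_f = 16.6 × 1.4 = 23.24 kPa.
c·N_c·s_c = 137 × 5.14 × 1.3 = 915.43 kPa
q·N_q = 23.24 × 1 = 23.24 kPa
q_ult = 915.43 + 23.24 = 938.67 kPa.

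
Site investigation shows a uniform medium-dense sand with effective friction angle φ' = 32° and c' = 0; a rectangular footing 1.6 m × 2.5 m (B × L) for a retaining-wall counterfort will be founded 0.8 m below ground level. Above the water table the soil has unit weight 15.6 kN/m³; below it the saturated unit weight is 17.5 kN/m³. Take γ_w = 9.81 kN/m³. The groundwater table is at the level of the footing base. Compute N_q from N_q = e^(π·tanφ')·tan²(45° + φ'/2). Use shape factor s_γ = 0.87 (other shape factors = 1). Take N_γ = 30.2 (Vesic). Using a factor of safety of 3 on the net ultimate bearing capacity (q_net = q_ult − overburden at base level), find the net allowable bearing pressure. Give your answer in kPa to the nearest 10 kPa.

N_q = e^(π·tan32°)·tan²(61°) = 23.18.
q = γ·D_f = 15.6 × 0.8 = 12.48 kPa.
For the ½γBN_γ term take γ' = 17.5 − 9.81 = 7.69 kN/m³ (soil below base is submerged).
q·N_q = 12.48 × 23.177 = 289.25 kPa
0.5·γ·B·N_γ·s_γ = 0.5 × 7.69 × 1.6 × 30.2 × 0.87 = 161.64 kPa
q_ult = 289.25 + 161.64 = 450.88 kPa.
q_net = 450.88 − 12.48 = 438.4 kPa.
q_all(net) = 438.4 / 3 = 146.13 kPa.

q_all(net) ≈ 150 kPa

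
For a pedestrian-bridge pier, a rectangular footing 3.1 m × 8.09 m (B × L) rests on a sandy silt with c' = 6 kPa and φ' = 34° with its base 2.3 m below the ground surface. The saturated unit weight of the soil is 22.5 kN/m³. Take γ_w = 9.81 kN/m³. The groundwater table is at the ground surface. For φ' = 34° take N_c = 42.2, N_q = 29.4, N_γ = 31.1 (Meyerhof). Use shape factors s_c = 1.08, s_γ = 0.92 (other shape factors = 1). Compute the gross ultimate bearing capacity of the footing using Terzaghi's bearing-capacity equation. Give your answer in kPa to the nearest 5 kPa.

q_ult ≈ 1695 kPa

With the water table at the surface the whole profile is submerged: γ' = 22.5 − 9.81 = 12.69 kN/m³, so q = γ'·D_f = 29.187 kPa; the same γ' applies in the ½γBN_γ term.
q_ult = c·N_c·s_c + q·N_q + 0.5·γ·B·N_γ·s_γ
     = 6 × 42.2 × 1.08 + 29.187 × 29.4 + 0.5 × 12.69 × 3.1 × 31.1 × 0.92
     = 273.46 + 858.1 + 562.78 = 1694.3 kPa.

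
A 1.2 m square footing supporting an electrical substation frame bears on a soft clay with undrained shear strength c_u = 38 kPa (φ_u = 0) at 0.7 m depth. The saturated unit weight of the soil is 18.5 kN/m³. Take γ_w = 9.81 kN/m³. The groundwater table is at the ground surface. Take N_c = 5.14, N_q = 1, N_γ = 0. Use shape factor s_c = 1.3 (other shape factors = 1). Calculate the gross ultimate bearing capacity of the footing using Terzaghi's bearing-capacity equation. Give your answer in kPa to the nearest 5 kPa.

Water table at ground surface, so effective unit weight γ' = 18.5 − 9.81 = 8.69 kN/m³ is used throughout; overburden q = 8.69 × 0.7 = 6.083 kPa.
Cohesion term c·N_c·s_c = 38 × 5.14 × 1.3 = 253.92 kPa; surcharge term q·N_q = 6.083 × 1 = 6.083 kPa.
q_ult = 253.92 + 6.083 = 260 kPa.

q_ult ≈ 260 kPa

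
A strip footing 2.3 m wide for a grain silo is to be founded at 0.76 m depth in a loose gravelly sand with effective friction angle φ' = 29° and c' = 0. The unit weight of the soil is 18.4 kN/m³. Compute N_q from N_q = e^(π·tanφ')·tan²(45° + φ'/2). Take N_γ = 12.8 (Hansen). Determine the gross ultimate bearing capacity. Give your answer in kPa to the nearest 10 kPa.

tan29° = 0.5543, so N_q = e^(π×0.5543)·tan²(59.5°) = 5.705 × 2.882 = 16.44.
Effective surcharge at the founding depth q = γ·D_f = 18.4 × 0.76 = 13.984 kPa.
q_ult = q·N_q + 0.5·γ·B·N_γ
     = 13.984 × 16.443 + 0.5 × 18.4 × 2.3 × 12.8
     = 229.94 + 270.85 = 500.79 kPa.

q_ult ≈ 500 kPa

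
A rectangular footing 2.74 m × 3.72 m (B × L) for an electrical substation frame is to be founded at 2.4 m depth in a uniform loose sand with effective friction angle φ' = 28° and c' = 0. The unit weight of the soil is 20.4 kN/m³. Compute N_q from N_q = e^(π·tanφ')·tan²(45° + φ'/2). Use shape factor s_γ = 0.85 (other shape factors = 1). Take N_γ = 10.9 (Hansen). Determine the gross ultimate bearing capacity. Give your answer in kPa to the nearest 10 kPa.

tan28° = 0.5317, so N_q = e^(π×0.5317)·tan²(59°) = 5.314 × 2.77 = 14.72.
q = γ·D_f = 20.4 × 2.4 = 48.96 kPa.
q·N_q = 48.96 × 14.72 = 720.69 kPa
0.5·γ·B·N_γ·s_γ = 0.5 × 20.4 × 2.74 × 10.9 × 0.85 = 258.94 kPa
q_ult = 720.69 + 258.94 = 979.62 kPa.

q_ult ≈ 980 kPa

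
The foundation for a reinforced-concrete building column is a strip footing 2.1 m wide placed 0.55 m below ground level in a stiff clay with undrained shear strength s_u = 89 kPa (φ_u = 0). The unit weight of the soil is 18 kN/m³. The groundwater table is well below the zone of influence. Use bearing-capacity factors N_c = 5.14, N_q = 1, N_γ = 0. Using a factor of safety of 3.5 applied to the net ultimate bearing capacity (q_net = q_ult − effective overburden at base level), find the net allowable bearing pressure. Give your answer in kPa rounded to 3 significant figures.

Effective surcharge at the founding depth q = γ·D_f = 18 × 0.55 = 9.9 kPa.
q_ult = c·N_c + q·N_q
     = 89 × 5.14 + 9.9 × 1
     = 457.46 + 9.9 = 467.36 kPa.
Net ultimate: q_net = 467.36 − 9.9 = 457.46 kPa.
q_all(net) = 457.46 / 3.5 = 130.7 kPa.

q_all(net) ≈ 131 kPa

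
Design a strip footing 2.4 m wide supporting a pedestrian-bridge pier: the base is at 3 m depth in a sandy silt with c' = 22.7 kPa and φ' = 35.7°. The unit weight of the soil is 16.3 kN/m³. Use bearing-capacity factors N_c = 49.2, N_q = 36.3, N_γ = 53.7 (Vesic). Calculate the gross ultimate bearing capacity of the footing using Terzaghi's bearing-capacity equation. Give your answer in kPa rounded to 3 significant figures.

q = γ·D_f = 16.3 × 3 = 48.9 kPa.
c·N_c = 22.7 × 49.2 = 1116.8 kPa
q·N_q = 48.9 × 36.3 = 1775.1 kPa
0.5·γ·B·N_γ = 0.5 × 16.3 × 2.4 × 53.7 = 1050.4 kPa
q_ult = 1116.8 + 1775.1 + 1050.4 = 3942.3 kPa.

q_ult ≈ 3940 kPa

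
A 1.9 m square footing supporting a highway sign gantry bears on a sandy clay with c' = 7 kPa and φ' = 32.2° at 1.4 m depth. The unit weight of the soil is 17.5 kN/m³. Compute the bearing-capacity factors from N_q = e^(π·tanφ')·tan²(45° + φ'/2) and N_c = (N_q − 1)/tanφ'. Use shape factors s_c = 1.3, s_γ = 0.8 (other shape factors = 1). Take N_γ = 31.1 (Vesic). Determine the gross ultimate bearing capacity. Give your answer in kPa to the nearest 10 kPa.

tan32.2° = 0.6297, so N_q = e^(π×0.6297)·tan²(61.1°) = 7.231 × 3.282 = 23.73.
N_c = (23.73 − 1)/tan32.2° = 36.09.
q = γ·D_f = 17.5 × 1.4 = 24.5 kPa.
c·N_c·s_c = 7 × 36.092 × 1.3 = 328.44 kPa
q·N_q = 24.5 × 23.728 = 581.35 kPa
0.5·γ·B·N_γ·s_γ = 0.5 × 17.5 × 1.9 × 31.1 × 0.8 = 413.63 kPa
q_ult = 328.44 + 581.35 + 413.63 = 1323.4 kPa.

q_ult ≈ 1320 kPa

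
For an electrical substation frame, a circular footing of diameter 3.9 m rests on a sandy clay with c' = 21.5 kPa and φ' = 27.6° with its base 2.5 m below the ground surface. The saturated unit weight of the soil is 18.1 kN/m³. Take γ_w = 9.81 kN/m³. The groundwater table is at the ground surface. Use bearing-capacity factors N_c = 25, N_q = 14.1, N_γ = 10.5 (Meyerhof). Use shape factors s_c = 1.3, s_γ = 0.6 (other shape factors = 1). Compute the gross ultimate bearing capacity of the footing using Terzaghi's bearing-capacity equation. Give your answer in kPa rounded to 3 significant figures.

γ' = 18.1 − 9.81 = 8.29 kN/m³ (submerged throughout). q = 8.29 × 2.5 = 20.725 kPa; the same γ' applies in the ½γBN_γ term.
c·N_c·s_c = 21.5 × 25 × 1.3 = 698.75 kPa
q·N_q = 20.725 × 14.1 = 292.22 kPa
0.5·γ·B·N_γ·s_γ = 0.5 × 8.29 × 3.9 × 10.5 × 0.6 = 101.84 kPa
q_ult = 698.75 + 292.22 + 101.84 = 1092.8 kPa.

q_ult ≈ 1090 kPa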